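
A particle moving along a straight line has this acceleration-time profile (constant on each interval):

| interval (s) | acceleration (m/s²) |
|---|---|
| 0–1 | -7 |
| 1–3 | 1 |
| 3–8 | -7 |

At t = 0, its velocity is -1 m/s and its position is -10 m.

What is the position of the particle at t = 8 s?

On each constant-a segment, Δv = aΔt and Δx = v₀Δt + ½aΔt²; chain segment to segment.
0–1 s: v starts -1 m/s; Δx = -1·1 + ½·-7·1² = -4.5 m; v ends -8 m/s.
1–3 s: v starts -8 m/s; Δx = -8·2 + ½·1·2² = -14 m; v ends -6 m/s.
3–8 s: v starts -6 m/s; Δx = -6·5 + ½·-7·5² = -117.5 m; v ends -41 m/s.
x(8) = -10 + Σ Δx = -146 m.

-146 m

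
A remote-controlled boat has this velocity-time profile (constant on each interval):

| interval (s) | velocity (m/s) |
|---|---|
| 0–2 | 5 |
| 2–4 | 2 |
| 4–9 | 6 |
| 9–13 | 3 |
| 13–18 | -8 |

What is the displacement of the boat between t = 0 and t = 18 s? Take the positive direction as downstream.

16 m

Displacement is the signed area under the v-t curve.
0–2 s: 5 × 2 = 10 m
2–4 s: 2 × 2 = 4 m
4–9 s: 6 × 5 = 30 m
9–13 s: 3 × 4 = 12 m
13–18 s: -8 × 5 = -40 m
Net displacement = 16 m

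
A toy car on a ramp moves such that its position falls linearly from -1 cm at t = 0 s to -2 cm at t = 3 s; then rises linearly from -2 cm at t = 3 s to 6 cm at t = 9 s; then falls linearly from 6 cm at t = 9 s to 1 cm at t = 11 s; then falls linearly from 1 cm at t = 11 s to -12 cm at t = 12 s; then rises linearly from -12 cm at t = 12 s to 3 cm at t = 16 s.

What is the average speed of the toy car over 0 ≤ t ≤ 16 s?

Average speed = (total path length)/(elapsed time); on a piecewise-linear x-t graph the path length is Σ|Δx|.
0–3 s: |Δx| = |-2 − -1| = 1 cm
3–9 s: |Δx| = |6 − -2| = 8 cm
9–11 s: |Δx| = |1 − 6| = 5 cm
11–12 s: |Δx| = |-12 − 1| = 13 cm
12–16 s: |Δx| = |3 − -12| = 15 cm
Total path = 42 cm; average speed = 42/16 = 2.625 cm/s.

2.625 cm/s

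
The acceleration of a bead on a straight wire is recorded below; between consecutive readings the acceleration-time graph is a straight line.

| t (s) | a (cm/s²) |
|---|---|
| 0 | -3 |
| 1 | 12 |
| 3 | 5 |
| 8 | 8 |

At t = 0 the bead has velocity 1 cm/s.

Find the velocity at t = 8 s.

55 cm/s

Δv equals the area under the a-t graph; then v = v₀ + Δv.
0–1 s: ½(-3 + 12)(1) = 4.5 cm/s
1–3 s: ½(12 + 5)(2) = 17 cm/s
3–8 s: ½(5 + 8)(5) = 32.5 cm/s
Δv = 54 cm/s, so v(8) = 1 + (54) = 55 cm/s.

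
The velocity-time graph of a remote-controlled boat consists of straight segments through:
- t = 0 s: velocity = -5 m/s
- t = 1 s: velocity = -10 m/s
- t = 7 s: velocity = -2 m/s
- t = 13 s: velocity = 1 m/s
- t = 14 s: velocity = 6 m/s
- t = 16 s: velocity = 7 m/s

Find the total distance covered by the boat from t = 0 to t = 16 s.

65 m

Distance (not displacement) is the total path length: add the absolute areas under v-t.
0–1 s: |½(-5 + -10)(1)| = 7.5 m
1–7 s: |½(-10 + -2)(6)| = 36 m
7–13 s: v = 0 at t = 11 s; triangle areas 4 + 1 = 5 m
13–14 s: |½(1 + 6)(1)| = 3.5 m
14–16 s: |½(6 + 7)(2)| = 13 m
Total distance = 65 m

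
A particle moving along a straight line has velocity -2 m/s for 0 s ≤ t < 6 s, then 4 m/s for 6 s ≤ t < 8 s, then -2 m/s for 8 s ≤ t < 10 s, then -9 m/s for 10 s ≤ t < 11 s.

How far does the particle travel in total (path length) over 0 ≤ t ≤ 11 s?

Total distance travelled is ∫|v| dt — sum the magnitudes of each area piece.
0–6 s: |-2| × 6 = 12 m
6–8 s: |4| × 2 = 8 m
8–10 s: |-2| × 2 = 4 m
10–11 s: |-9| × 1 = 9 m
Total distance = 33 m

33 m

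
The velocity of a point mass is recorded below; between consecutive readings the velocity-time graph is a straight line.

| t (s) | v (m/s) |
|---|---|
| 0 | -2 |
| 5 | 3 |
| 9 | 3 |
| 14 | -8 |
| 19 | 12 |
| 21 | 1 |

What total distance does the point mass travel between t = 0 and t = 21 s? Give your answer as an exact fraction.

Distance (not displacement) is the total path length: add the absolute areas under v-t.
0–5 s: v = 0 at t = 2 s; triangle areas 2 + 4.5 = 6.5 m
5–9 s: |3| × 4 = 12 m
9–14 s: v = 0 at t = 114/11 s; triangle areas 45/22 + 160/11 = 365/22 m
14–19 s: v = 0 at t = 16 s; triangle areas 8 + 18 = 26 m
19–21 s: |½(12 + 1)(2)| = 13 m
Total distance = 815/11 m

815/11 m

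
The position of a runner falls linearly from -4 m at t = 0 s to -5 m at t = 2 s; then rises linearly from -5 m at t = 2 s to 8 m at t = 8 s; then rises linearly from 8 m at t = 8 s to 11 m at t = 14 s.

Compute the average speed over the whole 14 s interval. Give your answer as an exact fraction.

17/14 m/s

Average speed = (total path length)/(elapsed time); on a piecewise-linear x-t graph the path length is Σ|Δx|.
0–2 s: |Δx| = |-5 − -4| = 1 m
2–8 s: |Δx| = |8 − -5| = 13 m
8–14 s: |Δx| = |11 − 8| = 3 m
Total path = 17 m; average speed = 17/14 = 17/14 m/s.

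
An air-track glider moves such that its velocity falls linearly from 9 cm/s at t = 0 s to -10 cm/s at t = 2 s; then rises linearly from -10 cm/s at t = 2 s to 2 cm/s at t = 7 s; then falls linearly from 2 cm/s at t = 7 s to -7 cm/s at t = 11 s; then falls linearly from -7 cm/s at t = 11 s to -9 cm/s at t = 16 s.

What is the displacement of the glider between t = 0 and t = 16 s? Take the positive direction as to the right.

-71 cm

Displacement is the signed area under the v-t curve.
0–2 s: ½(9 + -10)(2) = -1 cm
2–7 s: ½(-10 + 2)(5) = -20 cm
7–11 s: ½(2 + -7)(4) = -10 cm
11–16 s: ½(-7 + -9)(5) = -40 cm
Net displacement = -71 cm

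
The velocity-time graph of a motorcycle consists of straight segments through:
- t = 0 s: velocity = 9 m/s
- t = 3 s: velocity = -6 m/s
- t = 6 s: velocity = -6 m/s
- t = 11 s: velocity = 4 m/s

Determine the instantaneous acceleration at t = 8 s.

Acceleration is the slope of the v-t graph on 6–11 s: (4 − -6)/(11 − 6) = 2 m/s².

2 m/s²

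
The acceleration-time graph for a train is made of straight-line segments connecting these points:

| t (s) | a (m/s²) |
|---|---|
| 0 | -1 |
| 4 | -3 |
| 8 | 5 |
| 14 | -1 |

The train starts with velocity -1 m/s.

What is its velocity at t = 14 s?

Δv equals the area under the a-t graph; then v = v₀ + Δv.
0–4 s: ½(-1 + -3)(4) = -8 m/s
4–8 s: ½(-3 + 5)(4) = 4 m/s
8–14 s: ½(5 + -1)(6) = 12 m/s
Δv = 8 m/s, so v(14) = -1 + (8) = 7 m/s.

7 m/s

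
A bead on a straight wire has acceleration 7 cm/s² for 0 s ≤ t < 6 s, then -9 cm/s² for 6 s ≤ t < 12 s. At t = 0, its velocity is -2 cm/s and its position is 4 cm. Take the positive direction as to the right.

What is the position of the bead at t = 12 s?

On each constant-a segment, Δv = aΔt and Δx = v₀Δt + ½aΔt²; chain segment to segment.
0–6 s: v starts -2 cm/s; Δx = -2·6 + ½·7·6² = 114 cm; v ends 40 cm/s.
6–12 s: v starts 40 cm/s; Δx = 40·6 + ½·-9·6² = 78 cm; v ends -14 cm/s.
x(12) = 4 + Σ Δx = 196 cm.

196 cm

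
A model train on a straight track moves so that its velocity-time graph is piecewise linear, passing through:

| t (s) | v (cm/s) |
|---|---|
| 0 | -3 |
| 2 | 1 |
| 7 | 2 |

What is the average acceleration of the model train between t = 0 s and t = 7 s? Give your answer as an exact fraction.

5/7 cm/s²

Average acceleration = Δv/Δt = (2 − -3)/(7 − 0) = 5/7 cm/s².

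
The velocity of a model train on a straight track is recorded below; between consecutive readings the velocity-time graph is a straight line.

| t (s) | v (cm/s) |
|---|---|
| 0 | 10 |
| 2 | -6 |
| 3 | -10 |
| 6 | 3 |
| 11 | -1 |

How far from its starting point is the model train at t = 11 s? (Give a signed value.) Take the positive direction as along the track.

-9.5 cm

Net displacement equals the area under the velocity-time graph (areas below the axis count negative).
0–2 s: ½(10 + -6)(2) = 4 cm
2–3 s: ½(-6 + -10)(1) = -8 cm
3–6 s: ½(-10 + 3)(3) = -10.5 cm
6–11 s: ½(3 + -1)(5) = 5 cm
Net displacement = -9.5 cm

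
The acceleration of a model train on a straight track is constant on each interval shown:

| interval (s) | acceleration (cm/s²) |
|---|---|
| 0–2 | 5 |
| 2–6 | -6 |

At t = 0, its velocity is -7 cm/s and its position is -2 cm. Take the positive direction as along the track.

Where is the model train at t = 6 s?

On each constant-a segment, Δv = aΔt and Δx = v₀Δt + ½aΔt²; chain segment to segment.
0–2 s: v starts -7 cm/s; Δx = -7·2 + ½·5·2² = -4 cm; v ends 3 cm/s.
2–6 s: v starts 3 cm/s; Δx = 3·4 + ½·-6·4² = -36 cm; v ends -21 cm/s.
x(6) = -2 + Σ Δx = -42 cm.

-42 cm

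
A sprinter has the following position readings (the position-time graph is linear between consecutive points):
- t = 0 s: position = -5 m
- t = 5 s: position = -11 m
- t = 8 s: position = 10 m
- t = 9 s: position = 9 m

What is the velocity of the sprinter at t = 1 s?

Velocity is the slope of the x-t graph on 0–5 s: (-11 − -5)/(5 − 0) = -1.2 m/s.

-1.2 m/s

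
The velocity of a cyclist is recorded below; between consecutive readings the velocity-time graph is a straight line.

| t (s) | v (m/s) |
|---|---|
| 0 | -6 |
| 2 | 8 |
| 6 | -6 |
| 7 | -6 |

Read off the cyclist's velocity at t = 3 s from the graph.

4.5 m/s

On 2–6 s the graph is linear from 8 to -6 m/s: v(3) = 8 + (-6 − 8)·(3 − 2)/(6 − 2) = 4.5 m/s.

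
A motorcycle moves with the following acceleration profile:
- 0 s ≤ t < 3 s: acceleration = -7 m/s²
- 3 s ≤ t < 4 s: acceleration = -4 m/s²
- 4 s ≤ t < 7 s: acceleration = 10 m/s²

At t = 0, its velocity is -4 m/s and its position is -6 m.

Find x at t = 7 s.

-118.5 m

On each constant-a segment, Δv = aΔt and Δx = v₀Δt + ½aΔt²; chain segment to segment.
0–3 s: v starts -4 m/s; Δx = -4·3 + ½·-7·3² = -43.5 m; v ends -25 m/s.
3–4 s: v starts -25 m/s; Δx = -25·1 + ½·-4·1² = -27 m; v ends -29 m/s.
4–7 s: v starts -29 m/s; Δx = -29·3 + ½·10·3² = -42 m; v ends 1 m/s.
x(7) = -6 + Σ Δx = -118.5 m.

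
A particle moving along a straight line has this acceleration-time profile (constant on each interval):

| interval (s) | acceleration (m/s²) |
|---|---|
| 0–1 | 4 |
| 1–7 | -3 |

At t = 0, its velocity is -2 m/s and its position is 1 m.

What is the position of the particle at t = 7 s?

-41 m

On each constant-a segment, Δv = aΔt and Δx = v₀Δt + ½aΔt²; chain segment to segment.
0–1 s: v starts -2 m/s; Δx = -2·1 + ½·4·1² = 0 m; v ends 2 m/s.
1–7 s: v starts 2 m/s; Δx = 2·6 + ½·-3·6² = -42 m; v ends -16 m/s.
x(7) = 1 + Σ Δx = -41 m.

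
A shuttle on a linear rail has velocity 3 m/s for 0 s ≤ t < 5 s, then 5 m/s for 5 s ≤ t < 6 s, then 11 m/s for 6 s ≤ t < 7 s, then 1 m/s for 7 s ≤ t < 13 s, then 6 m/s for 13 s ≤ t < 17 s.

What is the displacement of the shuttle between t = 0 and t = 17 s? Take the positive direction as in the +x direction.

Net displacement equals the area under the velocity-time graph (areas below the axis count negative).
0–5 s: 3 × 5 = 15 m
5–6 s: 5 × 1 = 5 m
6–7 s: 11 × 1 = 11 m
7–13 s: 1 × 6 = 6 m
13–17 s: 6 × 4 = 24 m
Net displacement = 61 m

61 m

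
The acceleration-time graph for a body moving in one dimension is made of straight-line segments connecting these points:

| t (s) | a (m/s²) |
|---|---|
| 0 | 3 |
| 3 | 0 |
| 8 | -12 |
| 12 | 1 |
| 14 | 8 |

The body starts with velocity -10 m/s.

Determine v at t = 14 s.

Δv equals the area under the a-t graph; then v = v₀ + Δv.
0–3 s: ½(3 + 0)(3) = 4.5 m/s
3–8 s: ½(0 + -12)(5) = -30 m/s
8–12 s: ½(-12 + 1)(4) = -22 m/s
12–14 s: ½(1 + 8)(2) = 9 m/s
Δv = -38.5 m/s, so v(14) = -10 + (-38.5) = -48.5 m/s.

-48.5 m/s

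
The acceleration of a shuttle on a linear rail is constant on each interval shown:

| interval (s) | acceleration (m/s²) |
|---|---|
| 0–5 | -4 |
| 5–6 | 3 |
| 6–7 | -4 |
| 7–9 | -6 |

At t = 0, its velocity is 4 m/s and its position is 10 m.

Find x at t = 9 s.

On each constant-a segment, Δv = aΔt and Δx = v₀Δt + ½aΔt²; chain segment to segment.
0–5 s: v starts 4 m/s; Δx = 4·5 + ½·-4·5² = -30 m; v ends -16 m/s.
5–6 s: v starts -16 m/s; Δx = -16·1 + ½·3·1² = -14.5 m; v ends -13 m/s.
6–7 s: v starts -13 m/s; Δx = -13·1 + ½·-4·1² = -15 m; v ends -17 m/s.
7–9 s: v starts -17 m/s; Δx = -17·2 + ½·-6·2² = -46 m; v ends -29 m/s.
x(9) = 10 + Σ Δx = -95.5 m.

-95.5 m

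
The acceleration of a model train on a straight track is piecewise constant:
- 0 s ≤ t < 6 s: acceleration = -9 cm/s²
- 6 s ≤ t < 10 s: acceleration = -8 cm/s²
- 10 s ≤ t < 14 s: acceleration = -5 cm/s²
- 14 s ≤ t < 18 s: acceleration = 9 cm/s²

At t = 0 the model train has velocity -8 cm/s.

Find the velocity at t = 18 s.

Δv equals the area under the a-t graph; then v = v₀ + Δv.
0–6 s: -9 × 6 = -54 cm/s
6–10 s: -8 × 4 = -32 cm/s
10–14 s: -5 × 4 = -20 cm/s
14–18 s: 9 × 4 = 36 cm/s
Δv = -70 cm/s, so v(18) = -8 + (-70) = -78 cm/s.

-78 cm/s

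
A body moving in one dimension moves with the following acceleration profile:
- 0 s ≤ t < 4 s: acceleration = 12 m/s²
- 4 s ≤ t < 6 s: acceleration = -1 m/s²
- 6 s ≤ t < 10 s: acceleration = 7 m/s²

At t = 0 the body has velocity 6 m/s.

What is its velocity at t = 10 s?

80 m/s

Δv equals the area under the a-t graph; then v = v₀ + Δv.
0–4 s: 12 × 4 = 48 m/s
4–6 s: -1 × 2 = -2 m/s
6–10 s: 7 × 4 = 28 m/s
Δv = 74 m/s, so v(10) = 6 + (74) = 80 m/s.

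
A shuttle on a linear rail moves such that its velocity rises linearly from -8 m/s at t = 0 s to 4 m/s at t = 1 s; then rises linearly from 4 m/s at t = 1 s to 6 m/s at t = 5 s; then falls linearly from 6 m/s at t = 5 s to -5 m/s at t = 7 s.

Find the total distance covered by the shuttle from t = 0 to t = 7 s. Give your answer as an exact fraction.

953/33 m

Distance (not displacement) is the total path length: add the absolute areas under v-t.
0–1 s: v = 0 at t = 2/3 s; triangle areas 8/3 + 2/3 = 10/3 m
1–5 s: |½(4 + 6)(4)| = 20 m
5–7 s: v = 0 at t = 67/11 s; triangle areas 36/11 + 25/11 = 61/11 m
Total distance = 953/33 m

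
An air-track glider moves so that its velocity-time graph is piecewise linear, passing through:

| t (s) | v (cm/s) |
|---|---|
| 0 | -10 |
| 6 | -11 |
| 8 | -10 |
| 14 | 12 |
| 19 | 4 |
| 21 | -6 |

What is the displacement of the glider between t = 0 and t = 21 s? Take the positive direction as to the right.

-40 cm

Net displacement equals the area under the velocity-time graph (areas below the axis count negative).
0–6 s: ½(-10 + -11)(6) = -63 cm
6–8 s: ½(-11 + -10)(2) = -21 cm
8–14 s: ½(-10 + 12)(6) = 6 cm
14–19 s: ½(12 + 4)(5) = 40 cm
19–21 s: ½(4 + -6)(2) = -2 cm
Net displacement = -40 cm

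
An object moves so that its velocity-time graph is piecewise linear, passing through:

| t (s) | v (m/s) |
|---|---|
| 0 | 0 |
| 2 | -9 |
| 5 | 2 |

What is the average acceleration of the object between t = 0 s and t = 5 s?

0.4 m/s²

Average acceleration = Δv/Δt = (2 − 0)/(5 − 0) = 0.4 m/s².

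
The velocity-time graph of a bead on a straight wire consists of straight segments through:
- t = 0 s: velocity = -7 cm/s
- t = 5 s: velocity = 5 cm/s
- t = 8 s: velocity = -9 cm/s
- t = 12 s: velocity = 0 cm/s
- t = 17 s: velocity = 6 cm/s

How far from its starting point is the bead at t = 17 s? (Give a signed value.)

-14 cm

Displacement is the signed area under the v-t curve.
0–5 s: ½(-7 + 5)(5) = -5 cm
5–8 s: ½(5 + -9)(3) = -6 cm
8–12 s: ½(-9 + 0)(4) = -18 cm
12–17 s: ½(0 + 6)(5) = 15 cm
Net displacement = -14 cm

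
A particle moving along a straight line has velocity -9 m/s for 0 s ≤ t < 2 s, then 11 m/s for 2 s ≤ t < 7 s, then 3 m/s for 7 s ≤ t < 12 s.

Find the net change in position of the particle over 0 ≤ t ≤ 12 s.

Net displacement equals the area under the velocity-time graph (areas below the axis count negative).
0–2 s: -9 × 2 = -18 m
2–7 s: 11 × 5 = 55 m
7–12 s: 3 × 5 = 15 m
Net displacement = 52 m

52 m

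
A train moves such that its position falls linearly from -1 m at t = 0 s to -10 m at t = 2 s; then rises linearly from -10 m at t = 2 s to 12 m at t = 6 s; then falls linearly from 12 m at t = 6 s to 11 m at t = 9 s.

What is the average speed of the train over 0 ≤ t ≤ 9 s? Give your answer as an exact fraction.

Average speed = (total path length)/(elapsed time); on a piecewise-linear x-t graph the path length is Σ|Δx|.
0–2 s: |Δx| = |-10 − -1| = 9 m
2–6 s: |Δx| = |12 − -10| = 22 m
6–9 s: |Δx| = |11 − 12| = 1 m
Total path = 32 m; average speed = 32/9 = 32/9 m/s.

32/9 m/s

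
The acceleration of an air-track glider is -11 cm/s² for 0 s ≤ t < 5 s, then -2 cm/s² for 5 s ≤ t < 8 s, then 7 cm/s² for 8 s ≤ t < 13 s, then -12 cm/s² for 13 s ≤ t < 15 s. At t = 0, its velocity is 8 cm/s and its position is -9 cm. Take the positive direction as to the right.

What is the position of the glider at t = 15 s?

On each constant-a segment, Δv = aΔt and Δx = v₀Δt + ½aΔt²; chain segment to segment.
0–5 s: v starts 8 cm/s; Δx = 8·5 + ½·-11·5² = -97.5 cm; v ends -47 cm/s.
5–8 s: v starts -47 cm/s; Δx = -47·3 + ½·-2·3² = -150 cm; v ends -53 cm/s.
8–13 s: v starts -53 cm/s; Δx = -53·5 + ½·7·5² = -177.5 cm; v ends -18 cm/s.
13–15 s: v starts -18 cm/s; Δx = -18·2 + ½·-12·2² = -60 cm; v ends -42 cm/s.
x(15) = -9 + Σ Δx = -494 cm.

-494 cm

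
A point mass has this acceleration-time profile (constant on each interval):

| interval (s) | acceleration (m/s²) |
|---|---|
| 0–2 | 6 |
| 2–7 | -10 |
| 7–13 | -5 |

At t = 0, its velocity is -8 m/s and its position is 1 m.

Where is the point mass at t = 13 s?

On each constant-a segment, Δv = aΔt and Δx = v₀Δt + ½aΔt²; chain segment to segment.
0–2 s: v starts -8 m/s; Δx = -8·2 + ½·6·2² = -4 m; v ends 4 m/s.
2–7 s: v starts 4 m/s; Δx = 4·5 + ½·-10·5² = -105 m; v ends -46 m/s.
7–13 s: v starts -46 m/s; Δx = -46·6 + ½·-5·6² = -366 m; v ends -76 m/s.
x(13) = 1 + Σ Δx = -474 m.

-474 m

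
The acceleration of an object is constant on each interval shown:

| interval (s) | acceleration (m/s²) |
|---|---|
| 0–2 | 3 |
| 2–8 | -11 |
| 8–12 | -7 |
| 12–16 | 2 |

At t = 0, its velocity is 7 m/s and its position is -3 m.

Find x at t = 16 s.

On each constant-a segment, Δv = aΔt and Δx = v₀Δt + ½aΔt²; chain segment to segment.
0–2 s: v starts 7 m/s; Δx = 7·2 + ½·3·2² = 20 m; v ends 13 m/s.
2–8 s: v starts 13 m/s; Δx = 13·6 + ½·-11·6² = -120 m; v ends -53 m/s.
8–12 s: v starts -53 m/s; Δx = -53·4 + ½·-7·4² = -268 m; v ends -81 m/s.
12–16 s: v starts -81 m/s; Δx = -81·4 + ½·2·4² = -308 m; v ends -73 m/s.
x(16) = -3 + Σ Δx = -679 m.

-679 m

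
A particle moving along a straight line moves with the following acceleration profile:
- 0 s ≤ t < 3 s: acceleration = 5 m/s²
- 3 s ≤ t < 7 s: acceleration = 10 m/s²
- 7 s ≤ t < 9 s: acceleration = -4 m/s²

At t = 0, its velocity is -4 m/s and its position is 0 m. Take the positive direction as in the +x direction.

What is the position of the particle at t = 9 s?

On each constant-a segment, Δv = aΔt and Δx = v₀Δt + ½aΔt²; chain segment to segment.
0–3 s: v starts -4 m/s; Δx = -4·3 + ½·5·3² = 10.5 m; v ends 11 m/s.
3–7 s: v starts 11 m/s; Δx = 11·4 + ½·10·4² = 124 m; v ends 51 m/s.
7–9 s: v starts 51 m/s; Δx = 51·2 + ½·-4·2² = 94 m; v ends 43 m/s.
x(9) = 0 + Σ Δx = 228.5 m.

228.5 m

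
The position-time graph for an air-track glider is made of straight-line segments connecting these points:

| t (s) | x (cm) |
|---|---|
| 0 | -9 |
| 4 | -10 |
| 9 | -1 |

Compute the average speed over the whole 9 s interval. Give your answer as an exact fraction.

10/9 cm/s

Average speed = (total path length)/(elapsed time); on a piecewise-linear x-t graph the path length is Σ|Δx|.
0–4 s: |Δx| = |-10 − -9| = 1 cm
4–9 s: |Δx| = |-1 − -10| = 9 cm
Total path = 10 cm; average speed = 10/9 = 10/9 cm/s.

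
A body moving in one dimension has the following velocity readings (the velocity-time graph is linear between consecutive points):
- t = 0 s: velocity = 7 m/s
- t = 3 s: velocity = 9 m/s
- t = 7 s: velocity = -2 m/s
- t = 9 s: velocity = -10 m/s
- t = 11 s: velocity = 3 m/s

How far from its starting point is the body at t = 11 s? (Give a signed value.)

19 m

Net displacement equals the area under the velocity-time graph (areas below the axis count negative).
0–3 s: ½(7 + 9)(3) = 24 m
3–7 s: ½(9 + -2)(4) = 14 m
7–9 s: ½(-2 + -10)(2) = -12 m
9–11 s: ½(-10 + 3)(2) = -7 m
Net displacement = 19 m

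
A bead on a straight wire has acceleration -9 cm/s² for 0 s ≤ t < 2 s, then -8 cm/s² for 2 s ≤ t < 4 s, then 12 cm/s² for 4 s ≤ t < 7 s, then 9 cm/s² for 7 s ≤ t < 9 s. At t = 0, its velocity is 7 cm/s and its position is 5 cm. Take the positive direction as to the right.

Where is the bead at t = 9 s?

-28 cm

On each constant-a segment, Δv = aΔt and Δx = v₀Δt + ½aΔt²; chain segment to segment.
0–2 s: v starts 7 cm/s; Δx = 7·2 + ½·-9·2² = -4 cm; v ends -11 cm/s.
2–4 s: v starts -11 cm/s; Δx = -11·2 + ½·-8·2² = -38 cm; v ends -27 cm/s.
4–7 s: v starts -27 cm/s; Δx = -27·3 + ½·12·3² = -27 cm; v ends 9 cm/s.
7–9 s: v starts 9 cm/s; Δx = 9·2 + ½·9·2² = 36 cm; v ends 27 cm/s.
x(9) = 5 + Σ Δx = -28 cm.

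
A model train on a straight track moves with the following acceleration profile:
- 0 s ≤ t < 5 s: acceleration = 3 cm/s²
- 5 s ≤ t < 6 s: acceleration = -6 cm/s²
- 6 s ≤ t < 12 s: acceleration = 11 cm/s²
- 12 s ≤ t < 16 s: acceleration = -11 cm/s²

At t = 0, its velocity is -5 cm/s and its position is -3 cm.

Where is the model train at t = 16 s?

430.5 cm

On each constant-a segment, Δv = aΔt and Δx = v₀Δt + ½aΔt²; chain segment to segment.
0–5 s: v starts -5 cm/s; Δx = -5·5 + ½·3·5² = 12.5 cm; v ends 10 cm/s.
5–6 s: v starts 10 cm/s; Δx = 10·1 + ½·-6·1² = 7 cm; v ends 4 cm/s.
6–12 s: v starts 4 cm/s; Δx = 4·6 + ½·11·6² = 222 cm; v ends 70 cm/s.
12–16 s: v starts 70 cm/s; Δx = 70·4 + ½·-11·4² = 192 cm; v ends 26 cm/s.
x(16) = -3 + Σ Δx = 430.5 cm.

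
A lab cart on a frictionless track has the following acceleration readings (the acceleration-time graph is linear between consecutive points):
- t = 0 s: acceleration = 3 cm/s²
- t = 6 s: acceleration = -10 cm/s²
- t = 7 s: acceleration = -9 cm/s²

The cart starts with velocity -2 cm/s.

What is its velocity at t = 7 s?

-32.5 cm/s

Δv equals the area under the a-t graph; then v = v₀ + Δv.
0–6 s: ½(3 + -10)(6) = -21 cm/s
6–7 s: ½(-10 + -9)(1) = -9.5 cm/s
Δv = -30.5 cm/s, so v(7) = -2 + (-30.5) = -32.5 cm/s.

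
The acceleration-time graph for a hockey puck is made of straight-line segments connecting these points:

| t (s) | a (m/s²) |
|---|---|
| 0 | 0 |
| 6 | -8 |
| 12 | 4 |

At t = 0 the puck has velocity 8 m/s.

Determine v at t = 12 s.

Δv equals the area under the a-t graph; then v = v₀ + Δv.
0–6 s: ½(0 + -8)(6) = -24 m/s
6–12 s: ½(-8 + 4)(6) = -12 m/s
Δv = -36 m/s, so v(12) = 8 + (-36) = -28 m/s.

-28 m/s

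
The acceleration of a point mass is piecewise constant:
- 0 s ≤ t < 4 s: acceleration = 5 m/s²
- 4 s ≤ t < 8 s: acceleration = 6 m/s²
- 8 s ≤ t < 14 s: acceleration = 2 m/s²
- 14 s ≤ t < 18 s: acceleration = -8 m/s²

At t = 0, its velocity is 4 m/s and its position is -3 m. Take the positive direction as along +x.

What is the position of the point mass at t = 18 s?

On each constant-a segment, Δv = aΔt and Δx = v₀Δt + ½aΔt²; chain segment to segment.
0–4 s: v starts 4 m/s; Δx = 4·4 + ½·5·4² = 56 m; v ends 24 m/s.
4–8 s: v starts 24 m/s; Δx = 24·4 + ½·6·4² = 144 m; v ends 48 m/s.
8–14 s: v starts 48 m/s; Δx = 48·6 + ½·2·6² = 324 m; v ends 60 m/s.
14–18 s: v starts 60 m/s; Δx = 60·4 + ½·-8·4² = 176 m; v ends 28 m/s.
x(18) = -3 + Σ Δx = 697 m.

697 m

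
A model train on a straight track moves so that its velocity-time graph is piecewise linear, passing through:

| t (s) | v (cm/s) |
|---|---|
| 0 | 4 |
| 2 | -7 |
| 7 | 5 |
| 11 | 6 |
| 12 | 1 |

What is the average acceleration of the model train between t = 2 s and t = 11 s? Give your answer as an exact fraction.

Average acceleration = Δv/Δt = (6 − -7)/(11 − 2) = 13/9 cm/s².

13/9 cm/s²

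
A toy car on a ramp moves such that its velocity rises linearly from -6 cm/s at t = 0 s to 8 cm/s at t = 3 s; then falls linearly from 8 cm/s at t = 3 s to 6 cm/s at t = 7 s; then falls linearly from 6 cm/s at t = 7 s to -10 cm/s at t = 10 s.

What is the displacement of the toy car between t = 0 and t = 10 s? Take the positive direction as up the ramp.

25 cm

Displacement is the signed area under the v-t curve.
0–3 s: ½(-6 + 8)(3) = 3 cm
3–7 s: ½(8 + 6)(4) = 28 cm
7–10 s: ½(6 + -10)(3) = -6 cm
Net displacement = 25 cm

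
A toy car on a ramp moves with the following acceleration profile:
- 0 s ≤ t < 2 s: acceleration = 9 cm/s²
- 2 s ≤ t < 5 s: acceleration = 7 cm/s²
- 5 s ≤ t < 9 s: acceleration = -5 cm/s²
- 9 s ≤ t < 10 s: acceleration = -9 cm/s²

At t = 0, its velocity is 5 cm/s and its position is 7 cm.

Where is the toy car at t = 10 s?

On each constant-a segment, Δv = aΔt and Δx = v₀Δt + ½aΔt²; chain segment to segment.
0–2 s: v starts 5 cm/s; Δx = 5·2 + ½·9·2² = 28 cm; v ends 23 cm/s.
2–5 s: v starts 23 cm/s; Δx = 23·3 + ½·7·3² = 100.5 cm; v ends 44 cm/s.
5–9 s: v starts 44 cm/s; Δx = 44·4 + ½·-5·4² = 136 cm; v ends 24 cm/s.
9–10 s: v starts 24 cm/s; Δx = 24·1 + ½·-9·1² = 19.5 cm; v ends 15 cm/s.
x(10) = 7 + Σ Δx = 291 cm.

291 cm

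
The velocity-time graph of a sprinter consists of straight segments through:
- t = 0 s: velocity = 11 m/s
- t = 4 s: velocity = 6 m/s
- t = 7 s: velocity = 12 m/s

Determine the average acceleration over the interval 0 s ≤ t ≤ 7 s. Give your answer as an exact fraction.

1/7 m/s²

Average acceleration = Δv/Δt = (12 − 11)/(7 − 0) = 1/7 m/s².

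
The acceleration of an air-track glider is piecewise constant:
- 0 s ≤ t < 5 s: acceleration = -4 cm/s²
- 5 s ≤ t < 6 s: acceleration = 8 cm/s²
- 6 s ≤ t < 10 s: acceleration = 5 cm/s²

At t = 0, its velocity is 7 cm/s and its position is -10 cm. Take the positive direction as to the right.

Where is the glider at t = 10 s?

On each constant-a segment, Δv = aΔt and Δx = v₀Δt + ½aΔt²; chain segment to segment.
0–5 s: v starts 7 cm/s; Δx = 7·5 + ½·-4·5² = -15 cm; v ends -13 cm/s.
5–6 s: v starts -13 cm/s; Δx = -13·1 + ½·8·1² = -9 cm; v ends -5 cm/s.
6–10 s: v starts -5 cm/s; Δx = -5·4 + ½·5·4² = 20 cm; v ends 15 cm/s.
x(10) = -10 + Σ Δx = -14 cm.

-14 cm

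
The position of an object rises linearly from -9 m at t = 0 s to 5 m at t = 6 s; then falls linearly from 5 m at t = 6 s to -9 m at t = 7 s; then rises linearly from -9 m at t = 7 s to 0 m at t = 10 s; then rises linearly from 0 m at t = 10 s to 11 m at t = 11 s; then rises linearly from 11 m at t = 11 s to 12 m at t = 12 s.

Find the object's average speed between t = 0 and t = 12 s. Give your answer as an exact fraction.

Average speed = (total path length)/(elapsed time); on a piecewise-linear x-t graph the path length is Σ|Δx|.
0–6 s: |Δx| = |5 − -9| = 14 m
6–7 s: |Δx| = |-9 − 5| = 14 m
7–10 s: |Δx| = |0 − -9| = 9 m
10–11 s: |Δx| = |11 − 0| = 11 m
11–12 s: |Δx| = |12 − 11| = 1 m
Total path = 49 m; average speed = 49/12 = 49/12 m/s.

49/12 m/s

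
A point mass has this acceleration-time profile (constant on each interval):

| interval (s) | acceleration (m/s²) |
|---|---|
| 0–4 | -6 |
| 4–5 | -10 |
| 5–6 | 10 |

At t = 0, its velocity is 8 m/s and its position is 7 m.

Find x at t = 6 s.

On each constant-a segment, Δv = aΔt and Δx = v₀Δt + ½aΔt²; chain segment to segment.
0–4 s: v starts 8 m/s; Δx = 8·4 + ½·-6·4² = -16 m; v ends -16 m/s.
4–5 s: v starts -16 m/s; Δx = -16·1 + ½·-10·1² = -21 m; v ends -26 m/s.
5–6 s: v starts -26 m/s; Δx = -26·1 + ½·10·1² = -21 m; v ends -16 m/s.
x(6) = 7 + Σ Δx = -51 m.

-51 m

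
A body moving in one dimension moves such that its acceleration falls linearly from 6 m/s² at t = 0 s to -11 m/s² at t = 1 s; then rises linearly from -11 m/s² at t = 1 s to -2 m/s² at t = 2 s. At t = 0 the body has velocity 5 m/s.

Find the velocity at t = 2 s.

-4 m/s

Δv equals the area under the a-t graph; then v = v₀ + Δv.
0–1 s: ½(6 + -11)(1) = -2.5 m/s
1–2 s: ½(-11 + -2)(1) = -6.5 m/s
Δv = -9 m/s, so v(2) = 5 + (-9) = -4 m/s.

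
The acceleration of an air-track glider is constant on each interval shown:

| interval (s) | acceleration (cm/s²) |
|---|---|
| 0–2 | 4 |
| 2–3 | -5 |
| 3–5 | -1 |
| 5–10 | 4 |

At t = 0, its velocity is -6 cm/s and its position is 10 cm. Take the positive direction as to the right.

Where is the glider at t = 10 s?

On each constant-a segment, Δv = aΔt and Δx = v₀Δt + ½aΔt²; chain segment to segment.
0–2 s: v starts -6 cm/s; Δx = -6·2 + ½·4·2² = -4 cm; v ends 2 cm/s.
2–3 s: v starts 2 cm/s; Δx = 2·1 + ½·-5·1² = -0.5 cm; v ends -3 cm/s.
3–5 s: v starts -3 cm/s; Δx = -3·2 + ½·-1·2² = -8 cm; v ends -5 cm/s.
5–10 s: v starts -5 cm/s; Δx = -5·5 + ½·4·5² = 25 cm; v ends 15 cm/s.
x(10) = 10 + Σ Δx = 22.5 cm.

22.5 cm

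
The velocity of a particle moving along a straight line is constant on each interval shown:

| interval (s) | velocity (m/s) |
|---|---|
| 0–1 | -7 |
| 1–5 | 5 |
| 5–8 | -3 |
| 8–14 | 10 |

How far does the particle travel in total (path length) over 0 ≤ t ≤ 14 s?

Total distance travelled is ∫|v| dt — sum the magnitudes of each area piece.
0–1 s: |-7| × 1 = 7 m
1–5 s: |5| × 4 = 20 m
5–8 s: |-3| × 3 = 9 m
8–14 s: |10| × 6 = 60 m
Total distance = 96 m

96 m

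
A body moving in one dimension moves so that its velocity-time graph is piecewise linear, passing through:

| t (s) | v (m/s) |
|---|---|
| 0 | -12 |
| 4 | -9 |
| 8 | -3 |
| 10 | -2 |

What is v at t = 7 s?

-4.5 m/s

On 4–8 s the graph is linear from -9 to -3 m/s: v(7) = -9 + (-3 − -9)·(7 − 4)/(8 − 4) = -4.5 m/s.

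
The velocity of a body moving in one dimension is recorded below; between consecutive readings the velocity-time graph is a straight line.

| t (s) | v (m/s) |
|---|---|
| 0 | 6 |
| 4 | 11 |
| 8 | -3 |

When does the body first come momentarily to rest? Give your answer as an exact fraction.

v changes sign on 4–8 s (from 11 to -3); the graph is linear there, so v = 0 at t = 4 + (-11)·(8 − 4)/(-3 − 11) = 50/7 s.

t = 50/7 s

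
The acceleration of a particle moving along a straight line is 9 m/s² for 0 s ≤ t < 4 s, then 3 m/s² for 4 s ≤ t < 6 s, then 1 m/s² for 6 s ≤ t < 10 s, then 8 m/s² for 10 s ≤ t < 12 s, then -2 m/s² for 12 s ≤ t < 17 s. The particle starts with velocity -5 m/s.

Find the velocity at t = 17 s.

Δv equals the area under the a-t graph; then v = v₀ + Δv.
0–4 s: 9 × 4 = 36 m/s
4–6 s: 3 × 2 = 6 m/s
6–10 s: 1 × 4 = 4 m/s
10–12 s: 8 × 2 = 16 m/s
12–17 s: -2 × 5 = -10 m/s
Δv = 52 m/s, so v(17) = -5 + (52) = 47 m/s.

47 m/s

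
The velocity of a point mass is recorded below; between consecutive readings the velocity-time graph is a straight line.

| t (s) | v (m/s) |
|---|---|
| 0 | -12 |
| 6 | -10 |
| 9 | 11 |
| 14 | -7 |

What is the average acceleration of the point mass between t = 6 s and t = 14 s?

0.375 m/s²

Average acceleration = Δv/Δt = (-7 − -10)/(14 − 6) = 0.375 m/s².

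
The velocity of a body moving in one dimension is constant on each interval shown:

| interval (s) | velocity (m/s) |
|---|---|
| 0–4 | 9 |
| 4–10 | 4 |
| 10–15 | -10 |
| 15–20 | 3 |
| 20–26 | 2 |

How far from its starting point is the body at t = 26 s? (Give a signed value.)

Net displacement equals the area under the velocity-time graph (areas below the axis count negative).
0–4 s: 9 × 4 = 36 m
4–10 s: 4 × 6 = 24 m
10–15 s: -10 × 5 = -50 m
15–20 s: 3 × 5 = 15 m
20–26 s: 2 × 6 = 12 m
Net displacement = 37 m

37 m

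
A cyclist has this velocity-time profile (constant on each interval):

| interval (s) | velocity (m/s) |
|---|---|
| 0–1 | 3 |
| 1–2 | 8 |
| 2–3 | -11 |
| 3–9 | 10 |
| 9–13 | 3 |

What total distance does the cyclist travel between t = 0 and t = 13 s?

Distance (not displacement) is the total path length: add the absolute areas under v-t.
0–1 s: |3| × 1 = 3 m
1–2 s: |8| × 1 = 8 m
2–3 s: |-11| × 1 = 11 m
3–9 s: |10| × 6 = 60 m
9–13 s: |3| × 4 = 12 m
Total distance = 94 m

94 m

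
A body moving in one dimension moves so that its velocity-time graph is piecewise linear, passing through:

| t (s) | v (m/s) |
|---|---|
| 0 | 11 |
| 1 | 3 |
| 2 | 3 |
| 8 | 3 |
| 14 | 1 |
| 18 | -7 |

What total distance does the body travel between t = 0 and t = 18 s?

Total distance travelled is ∫|v| dt — sum the magnitudes of each area piece.
0–1 s: |½(11 + 3)(1)| = 7 m
1–2 s: |3| × 1 = 3 m
2–8 s: |3| × 6 = 18 m
8–14 s: |½(3 + 1)(6)| = 12 m
14–18 s: v = 0 at t = 14.5 s; triangle areas 0.25 + 12.25 = 12.5 m
Total distance = 52.5 m

52.5 m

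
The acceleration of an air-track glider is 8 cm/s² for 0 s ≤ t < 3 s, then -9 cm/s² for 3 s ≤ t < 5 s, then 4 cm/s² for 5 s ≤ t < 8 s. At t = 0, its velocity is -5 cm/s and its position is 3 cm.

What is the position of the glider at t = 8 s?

65 cm

On each constant-a segment, Δv = aΔt and Δx = v₀Δt + ½aΔt²; chain segment to segment.
0–3 s: v starts -5 cm/s; Δx = -5·3 + ½·8·3² = 21 cm; v ends 19 cm/s.
3–5 s: v starts 19 cm/s; Δx = 19·2 + ½·-9·2² = 20 cm; v ends 1 cm/s.
5–8 s: v starts 1 cm/s; Δx = 1·3 + ½·4·3² = 21 cm; v ends 13 cm/s.
x(8) = 3 + Σ Δx = 65 cm.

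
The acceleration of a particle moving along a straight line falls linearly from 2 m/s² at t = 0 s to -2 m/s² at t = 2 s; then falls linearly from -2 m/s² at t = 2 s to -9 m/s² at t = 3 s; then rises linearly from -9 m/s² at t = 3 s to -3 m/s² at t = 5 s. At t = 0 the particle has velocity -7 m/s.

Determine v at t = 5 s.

Δv equals the area under the a-t graph; then v = v₀ + Δv.
0–2 s: ½(2 + -2)(2) = 0 m/s
2–3 s: ½(-2 + -9)(1) = -5.5 m/s
3–5 s: ½(-9 + -3)(2) = -12 m/s
Δv = -17.5 m/s, so v(5) = -7 + (-17.5) = -24.5 m/s.

-24.5 m/s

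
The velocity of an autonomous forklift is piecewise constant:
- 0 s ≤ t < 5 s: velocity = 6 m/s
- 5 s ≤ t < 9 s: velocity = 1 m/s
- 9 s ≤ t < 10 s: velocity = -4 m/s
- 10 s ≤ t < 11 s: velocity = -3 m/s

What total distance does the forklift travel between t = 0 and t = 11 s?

Total distance travelled is ∫|v| dt — sum the magnitudes of each area piece.
0–5 s: |6| × 5 = 30 m
5–9 s: |1| × 4 = 4 m
9–10 s: |-4| × 1 = 4 m
10–11 s: |-3| × 1 = 3 m
Total distance = 41 m

41 m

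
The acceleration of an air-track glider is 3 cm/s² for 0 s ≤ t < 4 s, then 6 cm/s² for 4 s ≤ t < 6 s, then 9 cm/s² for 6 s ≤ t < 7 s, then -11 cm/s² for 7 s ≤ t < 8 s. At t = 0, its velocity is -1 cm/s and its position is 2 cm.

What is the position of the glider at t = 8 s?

On each constant-a segment, Δv = aΔt and Δx = v₀Δt + ½aΔt²; chain segment to segment.
0–4 s: v starts -1 cm/s; Δx = -1·4 + ½·3·4² = 20 cm; v ends 11 cm/s.
4–6 s: v starts 11 cm/s; Δx = 11·2 + ½·6·2² = 34 cm; v ends 23 cm/s.
6–7 s: v starts 23 cm/s; Δx = 23·1 + ½·9·1² = 27.5 cm; v ends 32 cm/s.
7–8 s: v starts 32 cm/s; Δx = 32·1 + ½·-11·1² = 26.5 cm; v ends 21 cm/s.
x(8) = 2 + Σ Δx = 110 cm.

110 cm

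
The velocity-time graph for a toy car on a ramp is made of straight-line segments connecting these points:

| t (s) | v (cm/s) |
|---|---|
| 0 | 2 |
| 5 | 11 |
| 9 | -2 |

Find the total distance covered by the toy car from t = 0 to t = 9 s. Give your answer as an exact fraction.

Distance (not displacement) is the total path length: add the absolute areas under v-t.
0–5 s: |½(2 + 11)(5)| = 32.5 cm
5–9 s: v = 0 at t = 109/13 s; triangle areas 242/13 + 8/13 = 250/13 cm
Total distance = 1345/26 cm

1345/26 cm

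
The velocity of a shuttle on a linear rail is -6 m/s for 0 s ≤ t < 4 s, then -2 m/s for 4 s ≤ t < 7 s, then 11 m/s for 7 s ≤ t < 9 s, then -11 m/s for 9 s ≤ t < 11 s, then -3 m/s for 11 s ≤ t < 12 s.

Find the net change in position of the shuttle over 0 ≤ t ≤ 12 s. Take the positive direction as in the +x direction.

Net displacement equals the area under the velocity-time graph (areas below the axis count negative).
0–4 s: -6 × 4 = -24 m
4–7 s: -2 × 3 = -6 m
7–9 s: 11 × 2 = 22 m
9–11 s: -11 × 2 = -22 m
11–12 s: -3 × 1 = -3 m
Net displacement = -33 m

-33 m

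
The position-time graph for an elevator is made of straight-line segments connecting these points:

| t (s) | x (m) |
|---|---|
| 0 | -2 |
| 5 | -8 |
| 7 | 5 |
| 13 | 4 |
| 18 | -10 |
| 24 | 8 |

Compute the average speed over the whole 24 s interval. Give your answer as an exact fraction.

13/6 m/s

Average speed = (total path length)/(elapsed time); on a piecewise-linear x-t graph the path length is Σ|Δx|.
0–5 s: |Δx| = |-8 − -2| = 6 m
5–7 s: |Δx| = |5 − -8| = 13 m
7–13 s: |Δx| = |4 − 5| = 1 m
13–18 s: |Δx| = |-10 − 4| = 14 m
18–24 s: |Δx| = |8 − -10| = 18 m
Total path = 52 m; average speed = 52/24 = 13/6 m/s.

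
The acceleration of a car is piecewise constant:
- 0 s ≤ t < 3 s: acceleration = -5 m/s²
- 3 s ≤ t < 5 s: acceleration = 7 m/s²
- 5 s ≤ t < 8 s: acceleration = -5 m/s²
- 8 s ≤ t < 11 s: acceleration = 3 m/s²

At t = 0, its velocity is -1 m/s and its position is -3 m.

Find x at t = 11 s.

-112.5 m

On each constant-a segment, Δv = aΔt and Δx = v₀Δt + ½aΔt²; chain segment to segment.
0–3 s: v starts -1 m/s; Δx = -1·3 + ½·-5·3² = -25.5 m; v ends -16 m/s.
3–5 s: v starts -16 m/s; Δx = -16·2 + ½·7·2² = -18 m; v ends -2 m/s.
5–8 s: v starts -2 m/s; Δx = -2·3 + ½·-5·3² = -28.5 m; v ends -17 m/s.
8–11 s: v starts -17 m/s; Δx = -17·3 + ½·3·3² = -37.5 m; v ends -8 m/s.
x(11) = -3 + Σ Δx = -112.5 m.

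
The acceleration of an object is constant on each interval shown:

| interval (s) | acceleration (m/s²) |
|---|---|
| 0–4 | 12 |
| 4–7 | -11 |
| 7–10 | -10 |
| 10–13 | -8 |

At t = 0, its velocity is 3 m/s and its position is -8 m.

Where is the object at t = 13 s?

On each constant-a segment, Δv = aΔt and Δx = v₀Δt + ½aΔt²; chain segment to segment.
0–4 s: v starts 3 m/s; Δx = 3·4 + ½·12·4² = 108 m; v ends 51 m/s.
4–7 s: v starts 51 m/s; Δx = 51·3 + ½·-11·3² = 103.5 m; v ends 18 m/s.
7–10 s: v starts 18 m/s; Δx = 18·3 + ½·-10·3² = 9 m; v ends -12 m/s.
10–13 s: v starts -12 m/s; Δx = -12·3 + ½·-8·3² = -72 m; v ends -36 m/s.
x(13) = -8 + Σ Δx = 140.5 m.

140.5 m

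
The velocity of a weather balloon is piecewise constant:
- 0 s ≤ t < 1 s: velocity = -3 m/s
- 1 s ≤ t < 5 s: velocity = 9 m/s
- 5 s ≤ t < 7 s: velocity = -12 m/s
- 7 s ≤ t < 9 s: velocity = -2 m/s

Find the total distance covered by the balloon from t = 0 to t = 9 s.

Total distance travelled is ∫|v| dt — sum the magnitudes of each area piece.
0–1 s: |-3| × 1 = 3 m
1–5 s: |9| × 4 = 36 m
5–7 s: |-12| × 2 = 24 m
7–9 s: |-2| × 2 = 4 m
Total distance = 67 m

67 m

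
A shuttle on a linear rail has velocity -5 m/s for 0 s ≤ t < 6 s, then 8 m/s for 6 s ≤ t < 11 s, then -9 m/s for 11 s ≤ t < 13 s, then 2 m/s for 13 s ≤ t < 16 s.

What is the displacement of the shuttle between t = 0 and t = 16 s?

-2 m

Net displacement equals the area under the velocity-time graph (areas below the axis count negative).
0–6 s: -5 × 6 = -30 m
6–11 s: 8 × 5 = 40 m
11–13 s: -9 × 2 = -18 m
13–16 s: 2 × 3 = 6 m
Net displacement = -2 m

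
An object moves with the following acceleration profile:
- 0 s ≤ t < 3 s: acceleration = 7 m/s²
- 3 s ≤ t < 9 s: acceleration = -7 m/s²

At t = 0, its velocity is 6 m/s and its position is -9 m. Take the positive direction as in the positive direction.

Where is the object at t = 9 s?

76.5 m

On each constant-a segment, Δv = aΔt and Δx = v₀Δt + ½aΔt²; chain segment to segment.
0–3 s: v starts 6 m/s; Δx = 6·3 + ½·7·3² = 49.5 m; v ends 27 m/s.
3–9 s: v starts 27 m/s; Δx = 27·6 + ½·-7·6² = 36 m; v ends -15 m/s.
x(9) = -9 + Σ Δx = 76.5 m.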